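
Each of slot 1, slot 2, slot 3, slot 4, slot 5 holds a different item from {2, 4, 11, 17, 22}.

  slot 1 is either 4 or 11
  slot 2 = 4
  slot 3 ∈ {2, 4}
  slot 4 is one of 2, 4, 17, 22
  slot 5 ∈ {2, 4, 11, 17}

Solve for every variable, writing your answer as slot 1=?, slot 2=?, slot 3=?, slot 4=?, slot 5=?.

slot 1=11, slot 2=4, slot 3=2, slot 4=22, slot 5=17

slot 2 has just one choice, so slot 2 = 4. Eliminate 4 elsewhere: slot 1, slot 3, slot 4, slot 5.
That leaves slot 3 = 2. Strike 2 from slot 4, slot 5.
slot 1's domain is down to {11}, so slot 1 = 11. Eliminate 11 elsewhere: slot 5.
slot 5 must be 17 (only option left). So slot 4 can't be 17.
slot 4's domain is down to {22}, so slot 4 = 22.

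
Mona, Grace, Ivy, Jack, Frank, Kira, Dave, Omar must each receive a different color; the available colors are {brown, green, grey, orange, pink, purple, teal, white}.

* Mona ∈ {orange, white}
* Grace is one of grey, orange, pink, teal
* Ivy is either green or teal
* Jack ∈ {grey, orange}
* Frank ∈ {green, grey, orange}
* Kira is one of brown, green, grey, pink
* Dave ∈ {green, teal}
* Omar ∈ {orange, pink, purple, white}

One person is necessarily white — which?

The 8 variables draw from only 8 values {brown, green, grey, orange, pink, purple, teal, white}, so each is used; only Kira can be brown, hence Kira = brown.
The 7 still-open variables draw from only 7 values {green, grey, orange, pink, purple, teal, white}, so each is used; only Omar can be purple, hence Omar = purple.
The 6 still-open variables draw from only 6 values {green, grey, orange, pink, teal, white}, so each is used; only Grace can be pink, hence Grace = pink.
Among the 5 still-open variables, white fits only Mona (and all 5 values in {green, grey, orange, teal, white} must be used), so Mona = white.

Mona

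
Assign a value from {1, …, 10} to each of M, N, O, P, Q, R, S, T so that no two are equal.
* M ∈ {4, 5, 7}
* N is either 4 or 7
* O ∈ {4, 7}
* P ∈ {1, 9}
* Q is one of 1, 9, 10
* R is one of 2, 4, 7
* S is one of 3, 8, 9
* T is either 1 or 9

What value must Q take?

The 2 variables N and O are confined to {4, 7}, which locks those values in; drop them from M, R.
That leaves M = 5.
R has just one choice, so R = 2.
P and T share exactly the 2 values {1, 9}; by pigeonhole those values go to them, so strike 1, 9 from Q, S.
So Q = 10.

10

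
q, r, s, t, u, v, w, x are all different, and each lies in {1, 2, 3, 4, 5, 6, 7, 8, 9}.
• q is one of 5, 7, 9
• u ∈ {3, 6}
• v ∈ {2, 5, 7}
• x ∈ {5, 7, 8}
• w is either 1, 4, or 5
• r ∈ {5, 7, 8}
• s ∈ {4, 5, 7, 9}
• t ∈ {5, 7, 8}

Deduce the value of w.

1

r, t, x share exactly the 3 values {5, 7, 8}; by pigeonhole those values go to them, so strike 5, 7, 8 from q, s, v, w.
q must be 9 (only option left). Eliminate 9 elsewhere: s.
That leaves s = 4. So w can't be 4.
So w = 1.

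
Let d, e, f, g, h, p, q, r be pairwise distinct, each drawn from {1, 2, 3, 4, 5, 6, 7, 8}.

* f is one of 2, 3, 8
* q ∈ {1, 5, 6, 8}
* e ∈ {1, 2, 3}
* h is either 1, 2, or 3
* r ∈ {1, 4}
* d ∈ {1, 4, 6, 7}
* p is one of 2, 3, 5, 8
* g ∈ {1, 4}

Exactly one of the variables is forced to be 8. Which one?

f

The 8 variables draw from only 8 values {1, 2, 3, 4, 5, 6, 7, 8}, so each is used; only d can be 7, hence d = 7.
The 7 still-open variables draw from only 7 values {1, 2, 3, 4, 5, 6, 8}, so each is used; only q can be 6, hence q = 6.
Among the 6 still-open variables, 5 fits only p (and all 6 values in {1, 2, 3, 4, 5, 8} must be used), so p = 5.
Among the 5 still-open variables, 8 fits only f (and all 5 values in {1, 2, 3, 4, 8} must be used), so f = 8.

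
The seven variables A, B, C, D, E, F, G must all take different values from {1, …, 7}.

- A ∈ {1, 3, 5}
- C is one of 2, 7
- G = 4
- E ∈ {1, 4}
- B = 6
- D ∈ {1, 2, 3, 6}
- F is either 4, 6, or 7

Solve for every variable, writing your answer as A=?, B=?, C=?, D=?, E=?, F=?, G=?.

A=5, B=6, C=2, D=3, E=1, F=7, G=4

B must be 6 (only option left). Remove 6 from D, F.
G has just one choice, so G = 4. Remove 4 from E, F.
E's domain is down to {1}, so E = 1. Eliminate 1 elsewhere: A, D.
F has just one choice, so F = 7. Eliminate 7 elsewhere: C.
C's domain is down to {2}, so C = 2. Strike 2 from D.
D has just one choice, so D = 3. Strike 3 from A.
A has just one choice, so A = 5.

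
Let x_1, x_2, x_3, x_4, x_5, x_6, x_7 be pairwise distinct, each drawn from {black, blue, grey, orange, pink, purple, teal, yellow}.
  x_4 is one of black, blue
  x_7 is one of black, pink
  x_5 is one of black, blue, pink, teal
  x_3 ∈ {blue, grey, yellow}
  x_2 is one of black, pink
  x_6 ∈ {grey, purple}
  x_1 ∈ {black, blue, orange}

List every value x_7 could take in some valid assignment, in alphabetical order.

black, pink

x_2 and x_7 share exactly the 2 values {black, pink}; by pigeonhole those values go to them, so strike black, pink from x_1, x_4, x_5.
That leaves x_4 = blue. Strike blue from x_1, x_3, x_5.
x_5 must be teal (only option left).
x_1 must be orange (only option left).
No further eliminations apply; x_7 can still be any of black, pink.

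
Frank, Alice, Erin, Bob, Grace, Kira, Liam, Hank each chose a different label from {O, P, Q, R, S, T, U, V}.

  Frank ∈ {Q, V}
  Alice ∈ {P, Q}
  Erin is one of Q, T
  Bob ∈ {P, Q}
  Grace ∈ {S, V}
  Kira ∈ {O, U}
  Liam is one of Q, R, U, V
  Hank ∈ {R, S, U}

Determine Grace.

Among the 8 variables, O fits only Kira (and all 8 values in {O, P, Q, R, S, T, U, V} must be used), so Kira = O.
Among the 7 still-open variables, T fits only Erin (and all 7 values in {P, Q, R, S, T, U, V} must be used), so Erin = T.
The 2 variables Alice and Bob are confined to {P, Q}, which locks those values in; drop them from Frank, Liam.
Frank must be V (only option left). Strike V from Grace, Liam.
So Grace = S.

S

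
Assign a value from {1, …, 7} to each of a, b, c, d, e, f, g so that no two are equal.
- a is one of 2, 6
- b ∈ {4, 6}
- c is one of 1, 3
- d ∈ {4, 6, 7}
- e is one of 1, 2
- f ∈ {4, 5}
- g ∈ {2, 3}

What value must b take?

Among the 7 variables, 5 fits only f (and all 7 values in {1, 2, 3, 4, 5, 6, 7} must be used), so f = 5.
Among the 6 still-open variables, 7 fits only d (and all 6 values in {1, 2, 3, 4, 6, 7} must be used), so d = 7.
The 5 still-open variables draw from only 5 values {1, 2, 3, 4, 6}, so each is used; only b can be 4, hence b = 4.

4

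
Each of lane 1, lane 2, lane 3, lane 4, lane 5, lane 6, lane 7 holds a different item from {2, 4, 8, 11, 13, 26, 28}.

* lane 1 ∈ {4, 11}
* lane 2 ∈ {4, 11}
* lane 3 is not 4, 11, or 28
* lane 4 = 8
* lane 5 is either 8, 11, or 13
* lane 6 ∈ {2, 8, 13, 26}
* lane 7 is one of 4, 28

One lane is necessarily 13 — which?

lane 4 has just one choice, so lane 4 = 8. Remove 8 from lane 3, lane 5, lane 6.
The 6 still-open variables together cover exactly {2, 4, 11, 13, 26, 28} — 6 values for 6 variables — and 28 appears only in lane 7's list, so lane 7 = 28.
lane 1 and lane 2 between them cover only {4, 11} — a naked pair. Remove those values from lane 5.
So 13 goes to lane 5.

lane 5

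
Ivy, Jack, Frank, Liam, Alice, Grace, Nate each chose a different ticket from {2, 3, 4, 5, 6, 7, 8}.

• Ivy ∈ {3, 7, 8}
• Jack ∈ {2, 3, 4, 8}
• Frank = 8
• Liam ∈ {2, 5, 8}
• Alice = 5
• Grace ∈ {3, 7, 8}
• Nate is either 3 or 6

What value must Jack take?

Frank must be 8 (only option left). Eliminate 8 elsewhere: Ivy, Jack, Liam, Grace.
That leaves Alice = 5. Remove 5 from Liam.
That leaves Liam = 2. Strike 2 from Jack.
Among the 4 still-open variables, 4 fits only Jack (and all 4 values in {3, 4, 6, 7} must be used), so Jack = 4.

4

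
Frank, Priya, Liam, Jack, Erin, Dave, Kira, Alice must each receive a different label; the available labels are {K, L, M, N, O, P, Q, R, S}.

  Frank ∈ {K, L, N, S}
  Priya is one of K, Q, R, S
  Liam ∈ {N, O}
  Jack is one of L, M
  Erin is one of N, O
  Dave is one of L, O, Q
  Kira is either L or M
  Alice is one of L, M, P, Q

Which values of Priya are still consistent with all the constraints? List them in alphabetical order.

K, R, S

The 2 variables Liam and Erin are confined to {N, O}, which locks those values in; drop them from Frank, Dave.
The 2 variables Jack and Kira are confined to {L, M}, which locks those values in; drop them from Frank, Dave, Alice.
Dave has just one choice, so Dave = Q. Eliminate Q elsewhere: Priya, Alice.
Alice must be P (only option left).
No further eliminations apply; Priya can still be any of K, R, S.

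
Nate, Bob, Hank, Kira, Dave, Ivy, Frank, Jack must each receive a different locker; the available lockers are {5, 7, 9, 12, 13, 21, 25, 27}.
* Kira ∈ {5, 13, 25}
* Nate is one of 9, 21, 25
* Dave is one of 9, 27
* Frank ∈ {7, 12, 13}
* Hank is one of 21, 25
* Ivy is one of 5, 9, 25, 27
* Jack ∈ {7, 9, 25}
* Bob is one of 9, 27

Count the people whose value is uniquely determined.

4

The 8 variables draw from only 8 values {5, 7, 9, 12, 13, 21, 25, 27}, so each is used; only Frank can be 12, hence Frank = 12.
The 7 still-open variables together cover exactly {5, 7, 9, 13, 21, 25, 27} — 7 values for 7 variables — and 7 appears only in Jack's list, so Jack = 7.
The 6 still-open variables together cover exactly {5, 9, 13, 21, 25, 27} — 6 values for 6 variables — and 13 appears only in Kira's list, so Kira = 13.
The 5 still-open variables draw from only 5 values {5, 9, 21, 25, 27}, so each is used; only Ivy can be 5, hence Ivy = 5.
The 2 variables Bob and Dave are confined to {9, 27}, which locks those values in; drop them from Nate.
Determined: Kira=13, Ivy=5, Frank=12, Jack=7. The other people each still have more than one consistent value. That makes 4.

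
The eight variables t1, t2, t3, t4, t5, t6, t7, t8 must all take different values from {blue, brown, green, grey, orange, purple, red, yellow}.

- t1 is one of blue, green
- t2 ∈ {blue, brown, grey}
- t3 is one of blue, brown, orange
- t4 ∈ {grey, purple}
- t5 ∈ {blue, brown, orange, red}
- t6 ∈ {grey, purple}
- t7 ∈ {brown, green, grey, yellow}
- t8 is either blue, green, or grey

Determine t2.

brown

The 8 variables draw from only 8 values {blue, brown, green, grey, orange, purple, red, yellow}, so each is used; only t5 can be red, hence t5 = red.
The 7 still-open variables together cover exactly {blue, brown, green, grey, orange, purple, yellow} — 7 values for 7 variables — and orange appears only in t3's list, so t3 = orange.
The 6 still-open variables draw from only 6 values {blue, brown, green, grey, purple, yellow}, so each is used; only t7 can be yellow, hence t7 = yellow.
Among the 5 still-open variables, brown fits only t2 (and all 5 values in {blue, brown, green, grey, purple} must be used), so t2 = brown.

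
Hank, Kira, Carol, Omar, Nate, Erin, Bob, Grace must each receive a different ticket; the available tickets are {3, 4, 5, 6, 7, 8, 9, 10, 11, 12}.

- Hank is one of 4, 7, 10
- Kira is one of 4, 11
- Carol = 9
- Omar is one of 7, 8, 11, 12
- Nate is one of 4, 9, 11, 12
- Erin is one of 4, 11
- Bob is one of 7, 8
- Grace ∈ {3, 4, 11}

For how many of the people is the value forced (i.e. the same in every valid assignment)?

Carol must be 9 (only option left). Eliminate 9 elsewhere: Nate.
The 7 still-open variables together cover exactly {3, 4, 7, 8, 10, 11, 12} — 7 values for 7 variables — and 3 appears only in Grace's list, so Grace = 3.
The 6 still-open variables draw from only 6 values {4, 7, 8, 10, 11, 12}, so each is used; only Hank can be 10, hence Hank = 10.
Kira and Erin between them cover only {4, 11} — a naked pair. Remove those values from Omar, Nate.
Nate has just one choice, so Nate = 12. Remove 12 from Omar.
Determined: Hank=10, Carol=9, Nate=12, Grace=3. The other people each still have more than one consistent value. That makes 4.

4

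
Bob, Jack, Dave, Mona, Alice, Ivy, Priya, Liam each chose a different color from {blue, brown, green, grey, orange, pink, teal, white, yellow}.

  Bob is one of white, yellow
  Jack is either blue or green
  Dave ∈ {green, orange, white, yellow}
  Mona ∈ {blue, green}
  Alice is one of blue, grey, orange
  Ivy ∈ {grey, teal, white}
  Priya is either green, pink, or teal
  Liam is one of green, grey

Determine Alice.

orange

The 8 variables together cover exactly {blue, green, grey, orange, pink, teal, white, yellow} — 8 values for 8 variables — and pink appears only in Priya's list, so Priya = pink.
Among the 7 still-open variables, teal fits only Ivy (and all 7 values in {blue, green, grey, orange, teal, white, yellow} must be used), so Ivy = teal.
Jack and Mona between them cover only {blue, green} — a naked pair. Remove those values from Dave, Alice, Liam.
Liam must be grey (only option left). Strike grey from Alice.
So Alice = orange.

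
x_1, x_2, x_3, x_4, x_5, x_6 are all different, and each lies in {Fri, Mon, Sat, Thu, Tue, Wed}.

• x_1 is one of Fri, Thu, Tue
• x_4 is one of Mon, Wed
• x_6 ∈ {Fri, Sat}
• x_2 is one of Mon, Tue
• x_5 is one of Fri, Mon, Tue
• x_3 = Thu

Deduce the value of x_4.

x_3 has just one choice, so x_3 = Thu. So x_1 can't be Thu.
The 5 still-open variables together cover exactly {Fri, Mon, Sat, Tue, Wed} — 5 values for 5 variables — and Sat appears only in x_6's list, so x_6 = Sat.
Among the 4 still-open variables, Wed fits only x_4 (and all 4 values in {Fri, Mon, Tue, Wed} must be used), so x_4 = Wed.

Wed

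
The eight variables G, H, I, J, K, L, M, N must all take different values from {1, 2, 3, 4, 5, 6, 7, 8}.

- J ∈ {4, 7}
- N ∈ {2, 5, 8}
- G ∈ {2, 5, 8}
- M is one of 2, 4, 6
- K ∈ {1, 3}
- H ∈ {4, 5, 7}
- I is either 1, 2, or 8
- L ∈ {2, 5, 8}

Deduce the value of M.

The 8 variables draw from only 8 values {1, 2, 3, 4, 5, 6, 7, 8}, so each is used; only K can be 3, hence K = 3.
The 7 still-open variables together cover exactly {1, 2, 4, 5, 6, 7, 8} — 7 values for 7 variables — and 1 appears only in I's list, so I = 1.
The 6 still-open variables together cover exactly {2, 4, 5, 6, 7, 8} — 6 values for 6 variables — and 6 appears only in M's list, so M = 6.

6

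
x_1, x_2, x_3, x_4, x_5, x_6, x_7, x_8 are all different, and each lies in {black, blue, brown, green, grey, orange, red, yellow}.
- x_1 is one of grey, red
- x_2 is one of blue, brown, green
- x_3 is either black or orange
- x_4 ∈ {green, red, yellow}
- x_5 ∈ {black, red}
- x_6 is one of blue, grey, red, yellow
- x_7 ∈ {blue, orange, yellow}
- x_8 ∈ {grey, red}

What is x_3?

The 8 variables draw from only 8 values {black, blue, brown, green, grey, orange, red, yellow}, so each is used; only x_2 can be brown, hence x_2 = brown.
Among the 7 still-open variables, green fits only x_4 (and all 7 values in {black, blue, green, grey, orange, red, yellow} must be used), so x_4 = green.
x_1 and x_8 between them cover only {grey, red} — a naked pair. Remove those values from x_5, x_6.
x_5's domain is down to {black}, so x_5 = black. Strike black from x_3.
So x_3 = orange.

orange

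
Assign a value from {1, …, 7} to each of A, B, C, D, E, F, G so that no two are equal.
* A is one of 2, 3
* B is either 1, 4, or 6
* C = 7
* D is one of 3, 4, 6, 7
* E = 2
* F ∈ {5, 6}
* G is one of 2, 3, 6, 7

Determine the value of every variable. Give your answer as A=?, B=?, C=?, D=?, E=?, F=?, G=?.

C must be 7 (only option left). So D, G can't be 7.
E has just one choice, so E = 2. Strike 2 from A, G.
A has just one choice, so A = 3. So D, G can't be 3.
That leaves G = 6. Eliminate 6 elsewhere: B, D, F.
D's domain is down to {4}, so D = 4. Eliminate 4 elsewhere: B.
F has just one choice, so F = 5.
B has just one choice, so B = 1.

A=3, B=1, C=7, D=4, E=2, F=5, G=6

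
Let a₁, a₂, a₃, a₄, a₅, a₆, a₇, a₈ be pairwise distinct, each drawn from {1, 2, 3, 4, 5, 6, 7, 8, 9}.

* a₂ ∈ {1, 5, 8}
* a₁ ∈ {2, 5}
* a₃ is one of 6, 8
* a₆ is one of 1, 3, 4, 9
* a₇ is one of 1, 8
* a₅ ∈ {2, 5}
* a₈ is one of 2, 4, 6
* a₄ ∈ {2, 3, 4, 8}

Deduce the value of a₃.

6

The 8 variables together cover exactly {1, 2, 3, 4, 5, 6, 8, 9} — 8 values for 8 variables — and 9 appears only in a₆'s list, so a₆ = 9.
Among the 7 still-open variables, 3 fits only a₄ (and all 7 values in {1, 2, 3, 4, 5, 6, 8} must be used), so a₄ = 3.
Among the 6 still-open variables, 4 fits only a₈ (and all 6 values in {1, 2, 4, 5, 6, 8} must be used), so a₈ = 4.
The 5 still-open variables draw from only 5 values {1, 2, 5, 6, 8}, so each is used; only a₃ can be 6, hence a₃ = 6.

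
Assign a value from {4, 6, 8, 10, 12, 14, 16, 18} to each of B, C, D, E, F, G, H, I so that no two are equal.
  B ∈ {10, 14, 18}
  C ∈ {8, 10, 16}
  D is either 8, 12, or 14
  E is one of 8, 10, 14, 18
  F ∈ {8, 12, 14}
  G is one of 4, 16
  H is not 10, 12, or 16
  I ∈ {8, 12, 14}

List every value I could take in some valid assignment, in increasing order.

The 8 variables draw from only 8 values {4, 6, 8, 10, 12, 14, 16, 18}, so each is used; only H can be 6, hence H = 6.
The 7 still-open variables together cover exactly {4, 8, 10, 12, 14, 16, 18} — 7 values for 7 variables — and 4 appears only in G's list, so G = 4.
The 6 still-open variables together cover exactly {8, 10, 12, 14, 16, 18} — 6 values for 6 variables — and 16 appears only in C's list, so C = 16.
D, F, I share exactly the 3 values {8, 12, 14}; by pigeonhole those values go to them, so strike 8, 12, 14 from B, E.
No further eliminations apply; I can still be any of 8, 12, 14.

8, 12, 14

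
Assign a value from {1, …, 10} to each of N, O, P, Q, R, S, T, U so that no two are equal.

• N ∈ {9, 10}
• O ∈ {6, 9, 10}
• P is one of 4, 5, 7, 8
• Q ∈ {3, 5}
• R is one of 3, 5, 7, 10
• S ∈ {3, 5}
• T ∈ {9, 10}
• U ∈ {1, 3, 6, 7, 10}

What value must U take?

1

N and T between them cover only {9, 10} — a naked pair. Remove those values from O, R, U.
O's domain is down to {6}, so O = 6. Strike 6 from U.
Q and S between them cover only {3, 5} — a naked pair. Remove those values from P, R, U.
R must be 7 (only option left). So P, U can't be 7.
So U = 1.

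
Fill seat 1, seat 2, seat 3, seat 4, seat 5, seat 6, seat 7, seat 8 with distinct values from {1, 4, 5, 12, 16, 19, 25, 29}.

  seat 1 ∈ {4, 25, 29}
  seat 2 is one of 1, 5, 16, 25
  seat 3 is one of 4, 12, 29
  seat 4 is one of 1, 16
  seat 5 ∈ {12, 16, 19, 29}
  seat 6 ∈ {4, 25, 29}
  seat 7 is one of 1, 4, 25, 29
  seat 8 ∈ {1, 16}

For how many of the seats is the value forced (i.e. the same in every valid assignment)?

3

The 8 variables together cover exactly {1, 4, 5, 12, 16, 19, 25, 29} — 8 values for 8 variables — and 5 appears only in seat 2's list, so seat 2 = 5.
The 7 still-open variables draw from only 7 values {1, 4, 12, 16, 19, 25, 29}, so each is used; only seat 5 can be 19, hence seat 5 = 19.
The 6 still-open variables draw from only 6 values {1, 4, 12, 16, 25, 29}, so each is used; only seat 3 can be 12, hence seat 3 = 12.
seat 4 and seat 8 between them cover only {1, 16} — a naked pair. Remove those values from seat 7.
Determined: seat 2=5, seat 3=12, seat 5=19. The other seats each still have more than one consistent value. That makes 3.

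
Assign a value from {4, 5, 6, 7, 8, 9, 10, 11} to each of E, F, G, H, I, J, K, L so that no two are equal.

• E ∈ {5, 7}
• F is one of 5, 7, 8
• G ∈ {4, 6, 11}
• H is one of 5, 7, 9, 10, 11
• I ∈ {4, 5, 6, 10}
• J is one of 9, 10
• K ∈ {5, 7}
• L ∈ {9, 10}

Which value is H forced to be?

The 8 variables together cover exactly {4, 5, 6, 7, 8, 9, 10, 11} — 8 values for 8 variables — and 8 appears only in F's list, so F = 8.
E and K between them cover only {5, 7} — a naked pair. Remove those values from H, I.
J and L share exactly the 2 values {9, 10}; by pigeonhole those values go to them, so strike 9, 10 from H, I.
So H = 11.

11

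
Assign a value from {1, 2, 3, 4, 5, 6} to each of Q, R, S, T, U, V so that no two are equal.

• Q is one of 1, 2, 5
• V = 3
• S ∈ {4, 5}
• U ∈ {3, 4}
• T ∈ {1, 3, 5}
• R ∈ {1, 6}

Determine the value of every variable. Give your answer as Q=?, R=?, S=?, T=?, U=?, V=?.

V's domain is down to {3}, so V = 3. Strike 3 from T, U.
U must be 4 (only option left). Strike 4 from S.
S has just one choice, so S = 5. Eliminate 5 elsewhere: Q, T.
T's domain is down to {1}, so T = 1. So Q, R can't be 1.
That leaves Q = 2.
R must be 6 (only option left).

Q=2, R=6, S=5, T=1, U=4, V=3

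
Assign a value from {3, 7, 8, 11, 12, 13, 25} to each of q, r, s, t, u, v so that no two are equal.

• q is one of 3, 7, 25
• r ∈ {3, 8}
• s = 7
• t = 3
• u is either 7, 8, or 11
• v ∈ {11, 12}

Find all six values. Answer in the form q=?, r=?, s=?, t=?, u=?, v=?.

s has just one choice, so s = 7. Remove 7 from q, u.
t has just one choice, so t = 3. So q, r can't be 3.
q has just one choice, so q = 25.
r has just one choice, so r = 8. So u can't be 8.
u has just one choice, so u = 11. Remove 11 from v.
v's domain is down to {12}, so v = 12.

q=25, r=8, s=7, t=3, u=11, v=12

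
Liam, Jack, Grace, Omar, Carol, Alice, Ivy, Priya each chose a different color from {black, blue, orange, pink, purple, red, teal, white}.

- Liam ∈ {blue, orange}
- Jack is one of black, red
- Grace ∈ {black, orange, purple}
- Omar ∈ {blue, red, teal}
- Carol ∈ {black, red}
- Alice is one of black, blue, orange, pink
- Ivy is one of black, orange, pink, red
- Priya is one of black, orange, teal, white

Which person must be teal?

Omar

The 8 variables draw from only 8 values {black, blue, orange, pink, purple, red, teal, white}, so each is used; only Grace can be purple, hence Grace = purple.
The 7 still-open variables together cover exactly {black, blue, orange, pink, red, teal, white} — 7 values for 7 variables — and white appears only in Priya's list, so Priya = white.
Among the 6 still-open variables, teal fits only Omar (and all 6 values in {black, blue, orange, pink, red, teal} must be used), so Omar = teal.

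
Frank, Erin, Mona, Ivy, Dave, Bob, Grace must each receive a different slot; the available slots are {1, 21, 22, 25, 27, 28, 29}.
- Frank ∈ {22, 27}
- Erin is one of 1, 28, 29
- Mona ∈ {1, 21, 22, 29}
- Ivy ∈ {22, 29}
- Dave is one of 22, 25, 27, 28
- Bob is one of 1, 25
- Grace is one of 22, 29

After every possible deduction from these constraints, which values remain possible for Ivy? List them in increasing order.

The 7 variables draw from only 7 values {1, 21, 22, 25, 27, 28, 29}, so each is used; only Mona can be 21, hence Mona = 21.
Ivy and Grace between them cover only {22, 29} — a naked pair. Remove those values from Frank, Erin, Dave.
That leaves Frank = 27. So Dave can't be 27.
No further eliminations apply; Ivy can still be any of 22, 29.

22, 29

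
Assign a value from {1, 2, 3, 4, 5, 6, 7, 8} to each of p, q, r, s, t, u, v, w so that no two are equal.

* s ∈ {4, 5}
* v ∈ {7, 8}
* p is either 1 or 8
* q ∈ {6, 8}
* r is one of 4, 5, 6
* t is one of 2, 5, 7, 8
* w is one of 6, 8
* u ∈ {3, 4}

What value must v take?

Among the 8 variables, 1 fits only p (and all 8 values in {1, 2, 3, 4, 5, 6, 7, 8} must be used), so p = 1.
Among the 7 still-open variables, 2 fits only t (and all 7 values in {2, 3, 4, 5, 6, 7, 8} must be used), so t = 2.
Among the 6 still-open variables, 3 fits only u (and all 6 values in {3, 4, 5, 6, 7, 8} must be used), so u = 3.
The 5 still-open variables draw from only 5 values {4, 5, 6, 7, 8}, so each is used; only v can be 7, hence v = 7.

7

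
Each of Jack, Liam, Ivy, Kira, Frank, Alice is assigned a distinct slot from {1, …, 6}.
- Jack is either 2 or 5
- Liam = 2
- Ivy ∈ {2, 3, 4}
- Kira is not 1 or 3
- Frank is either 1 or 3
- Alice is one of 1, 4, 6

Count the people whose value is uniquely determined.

Liam has just one choice, so Liam = 2. Strike 2 from Jack, Ivy, Kira.
That leaves Jack = 5. Strike 5 from Kira.
Determined: Jack=5, Liam=2. The other people each still have more than one consistent value. That makes 2.

2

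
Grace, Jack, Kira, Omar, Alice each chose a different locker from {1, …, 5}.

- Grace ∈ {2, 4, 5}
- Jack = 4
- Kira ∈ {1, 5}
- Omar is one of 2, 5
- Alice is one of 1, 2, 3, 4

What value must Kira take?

1

Jack must be 4 (only option left). Eliminate 4 elsewhere: Grace, Alice.
Among the 4 still-open variables, 3 fits only Alice (and all 4 values in {1, 2, 3, 5} must be used), so Alice = 3.
Among the 3 still-open variables, 1 fits only Kira (and all 3 values in {1, 2, 5} must be used), so Kira = 1.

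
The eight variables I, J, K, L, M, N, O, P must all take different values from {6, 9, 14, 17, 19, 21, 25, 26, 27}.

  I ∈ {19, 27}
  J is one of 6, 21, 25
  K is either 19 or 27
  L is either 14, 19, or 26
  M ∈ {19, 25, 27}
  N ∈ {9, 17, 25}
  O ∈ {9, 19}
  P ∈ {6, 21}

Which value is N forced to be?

I and K share exactly the 2 values {19, 27}; by pigeonhole those values go to them, so strike 19, 27 from L, M, O.
M must be 25 (only option left). Strike 25 from J, N.
O has just one choice, so O = 9. Strike 9 from N.
So N = 17.

17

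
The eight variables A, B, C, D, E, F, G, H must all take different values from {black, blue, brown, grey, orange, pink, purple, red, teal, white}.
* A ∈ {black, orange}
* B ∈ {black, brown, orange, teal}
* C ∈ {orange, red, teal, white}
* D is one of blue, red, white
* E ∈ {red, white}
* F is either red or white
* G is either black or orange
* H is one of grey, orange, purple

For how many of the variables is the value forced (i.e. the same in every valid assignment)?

3

The 2 variables A and G are confined to {black, orange}, which locks those values in; drop them from B, C, H.
The 2 variables E and F are confined to {red, white}, which locks those values in; drop them from C, D.
C's domain is down to {teal}, so C = teal. So B can't be teal.
D must be blue (only option left).
That leaves B = brown.
Determined: B=brown, C=teal, D=blue. The other variables each still have more than one consistent value. That makes 3.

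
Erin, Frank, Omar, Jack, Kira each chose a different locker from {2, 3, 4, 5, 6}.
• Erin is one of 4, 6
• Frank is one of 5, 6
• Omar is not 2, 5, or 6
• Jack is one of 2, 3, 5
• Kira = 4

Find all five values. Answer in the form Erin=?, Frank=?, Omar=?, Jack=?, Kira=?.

Erin=6, Frank=5, Omar=3, Jack=2, Kira=4

Kira's domain is down to {4}, so Kira = 4. Remove 4 from Erin, Omar.
That leaves Erin = 6. Eliminate 6 elsewhere: Frank.
Frank's domain is down to {5}, so Frank = 5. Eliminate 5 elsewhere: Jack.
Omar must be 3 (only option left). So Jack can't be 3.
Jack must be 2 (only option left).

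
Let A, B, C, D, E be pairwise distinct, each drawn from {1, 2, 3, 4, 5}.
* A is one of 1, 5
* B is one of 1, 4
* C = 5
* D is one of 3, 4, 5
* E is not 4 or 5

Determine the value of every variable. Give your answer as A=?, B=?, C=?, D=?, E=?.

A=1, B=4, C=5, D=3, E=2

C has just one choice, so C = 5. Strike 5 from A, D.
That leaves A = 1. So B, E can't be 1.
B must be 4 (only option left). So D can't be 4.
D has just one choice, so D = 3. Remove 3 from E.
That leaves E = 2.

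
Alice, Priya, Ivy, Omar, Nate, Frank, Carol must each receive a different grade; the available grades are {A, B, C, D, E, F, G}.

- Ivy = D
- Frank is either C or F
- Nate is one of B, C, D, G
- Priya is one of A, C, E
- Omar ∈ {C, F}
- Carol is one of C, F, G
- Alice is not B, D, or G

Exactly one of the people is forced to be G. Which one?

Carol

Ivy's domain is down to {D}, so Ivy = D. Remove D from Nate.
The 6 still-open variables draw from only 6 values {A, B, C, E, F, G}, so each is used; only Nate can be B, hence Nate = B.
The 5 still-open variables draw from only 5 values {A, C, E, F, G}, so each is used; only Carol can be G, hence Carol = G.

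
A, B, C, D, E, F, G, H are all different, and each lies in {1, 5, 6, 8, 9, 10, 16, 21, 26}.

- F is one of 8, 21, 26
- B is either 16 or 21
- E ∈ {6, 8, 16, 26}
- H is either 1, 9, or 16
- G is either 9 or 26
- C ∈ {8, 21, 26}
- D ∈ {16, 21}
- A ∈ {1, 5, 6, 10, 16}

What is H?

1

B and D between them cover only {16, 21} — a naked pair. Remove those values from A, C, E, F, H.
C and F share exactly the 2 values {8, 26}; by pigeonhole those values go to them, so strike 8, 26 from E, G.
E has just one choice, so E = 6. Strike 6 from A.
That leaves G = 9. Remove 9 from H.
So H = 1.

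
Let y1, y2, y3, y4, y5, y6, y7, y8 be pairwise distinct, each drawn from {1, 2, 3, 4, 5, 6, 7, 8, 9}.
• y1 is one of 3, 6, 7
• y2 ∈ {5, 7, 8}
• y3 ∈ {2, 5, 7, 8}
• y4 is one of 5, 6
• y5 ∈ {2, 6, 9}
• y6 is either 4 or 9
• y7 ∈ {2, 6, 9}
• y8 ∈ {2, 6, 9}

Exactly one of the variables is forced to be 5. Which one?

y4

Among the 8 variables, 3 fits only y1 (and all 8 values in {2, 3, 4, 5, 6, 7, 8, 9} must be used), so y1 = 3.
The 7 still-open variables draw from only 7 values {2, 4, 5, 6, 7, 8, 9}, so each is used; only y6 can be 4, hence y6 = 4.
y5, y7, y8 share exactly the 3 values {2, 6, 9}; by pigeonhole those values go to them, so strike 2, 6, 9 from y3, y4.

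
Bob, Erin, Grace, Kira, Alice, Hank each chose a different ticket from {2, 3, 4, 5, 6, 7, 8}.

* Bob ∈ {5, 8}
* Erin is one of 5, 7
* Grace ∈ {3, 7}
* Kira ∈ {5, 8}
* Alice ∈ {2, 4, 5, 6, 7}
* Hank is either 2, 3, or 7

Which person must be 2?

Hank

Bob and Kira between them cover only {5, 8} — a naked pair. Remove those values from Erin, Alice.
That leaves Erin = 7. Strike 7 from Grace, Alice, Hank.
That leaves Grace = 3. Eliminate 3 elsewhere: Hank.
So 2 goes to Hank.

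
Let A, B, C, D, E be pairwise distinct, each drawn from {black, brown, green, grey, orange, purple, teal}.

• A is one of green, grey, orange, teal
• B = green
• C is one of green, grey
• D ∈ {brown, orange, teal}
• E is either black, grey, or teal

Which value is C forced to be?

grey

B must be green (only option left). Strike green from A, C.
So C = grey.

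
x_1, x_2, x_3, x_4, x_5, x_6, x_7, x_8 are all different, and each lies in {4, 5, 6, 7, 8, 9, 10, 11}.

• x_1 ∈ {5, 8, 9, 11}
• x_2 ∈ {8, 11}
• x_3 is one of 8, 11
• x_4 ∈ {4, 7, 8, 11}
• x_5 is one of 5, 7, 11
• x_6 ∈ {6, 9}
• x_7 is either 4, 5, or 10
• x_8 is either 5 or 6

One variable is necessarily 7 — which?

x_5

The 8 variables draw from only 8 values {4, 5, 6, 7, 8, 9, 10, 11}, so each is used; only x_7 can be 10, hence x_7 = 10.
The 7 still-open variables together cover exactly {4, 5, 6, 7, 8, 9, 11} — 7 values for 7 variables — and 4 appears only in x_4's list, so x_4 = 4.
The 6 still-open variables together cover exactly {5, 6, 7, 8, 9, 11} — 6 values for 6 variables — and 7 appears only in x_5's list, so x_5 = 7.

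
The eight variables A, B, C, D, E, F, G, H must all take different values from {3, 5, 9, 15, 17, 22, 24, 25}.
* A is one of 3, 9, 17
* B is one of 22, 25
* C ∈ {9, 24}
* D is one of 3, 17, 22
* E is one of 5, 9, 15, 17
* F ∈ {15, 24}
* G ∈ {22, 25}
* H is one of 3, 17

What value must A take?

9

The 8 variables together cover exactly {3, 5, 9, 15, 17, 22, 24, 25} — 8 values for 8 variables — and 5 appears only in E's list, so E = 5.
The 7 still-open variables draw from only 7 values {3, 9, 15, 17, 22, 24, 25}, so each is used; only F can be 15, hence F = 15.
The 6 still-open variables together cover exactly {3, 9, 17, 22, 24, 25} — 6 values for 6 variables — and 24 appears only in C's list, so C = 24.
Among the 5 still-open variables, 9 fits only A (and all 5 values in {3, 9, 17, 22, 25} must be used), so A = 9.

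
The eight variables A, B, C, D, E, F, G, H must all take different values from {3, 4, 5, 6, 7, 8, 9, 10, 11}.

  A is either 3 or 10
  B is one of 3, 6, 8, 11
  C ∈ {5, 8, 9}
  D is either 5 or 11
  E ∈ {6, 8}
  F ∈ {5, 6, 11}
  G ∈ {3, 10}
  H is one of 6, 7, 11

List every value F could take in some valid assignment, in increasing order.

Among the 8 variables, 7 fits only H (and all 8 values in {3, 5, 6, 7, 8, 9, 10, 11} must be used), so H = 7.
Among the 7 still-open variables, 9 fits only C (and all 7 values in {3, 5, 6, 8, 9, 10, 11} must be used), so C = 9.
A and G between them cover only {3, 10} — a naked pair. Remove those values from B.
No further eliminations apply; F can still be any of 5, 6, 11.

5, 6, 11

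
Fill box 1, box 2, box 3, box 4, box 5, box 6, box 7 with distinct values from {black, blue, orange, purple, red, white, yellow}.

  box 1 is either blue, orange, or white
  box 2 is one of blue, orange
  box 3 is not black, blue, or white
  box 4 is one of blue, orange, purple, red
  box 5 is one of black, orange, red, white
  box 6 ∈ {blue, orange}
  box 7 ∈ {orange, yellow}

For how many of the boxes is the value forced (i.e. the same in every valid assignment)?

3

The 7 variables together cover exactly {black, blue, orange, purple, red, white, yellow} — 7 values for 7 variables — and black appears only in box 5's list, so box 5 = black.
Among the 6 still-open variables, white fits only box 1 (and all 6 values in {blue, orange, purple, red, white, yellow} must be used), so box 1 = white.
box 2 and box 6 share exactly the 2 values {blue, orange}; by pigeonhole those values go to them, so strike blue, orange from box 3, box 4, box 7.
box 7 has just one choice, so box 7 = yellow. Eliminate yellow elsewhere: box 3.
Determined: box 1=white, box 5=black, box 7=yellow. The other boxes each still have more than one consistent value. That makes 3.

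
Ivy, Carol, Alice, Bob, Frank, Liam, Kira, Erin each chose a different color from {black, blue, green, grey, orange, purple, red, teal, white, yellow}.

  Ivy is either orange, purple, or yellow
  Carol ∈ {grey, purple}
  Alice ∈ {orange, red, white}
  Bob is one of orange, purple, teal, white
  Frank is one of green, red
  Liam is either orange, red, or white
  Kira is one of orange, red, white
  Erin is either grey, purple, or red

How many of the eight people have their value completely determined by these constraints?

The 8 variables draw from only 8 values {green, grey, orange, purple, red, teal, white, yellow}, so each is used; only Frank can be green, hence Frank = green.
The 7 still-open variables together cover exactly {grey, orange, purple, red, teal, white, yellow} — 7 values for 7 variables — and teal appears only in Bob's list, so Bob = teal.
Among the 6 still-open variables, yellow fits only Ivy (and all 6 values in {grey, orange, purple, red, white, yellow} must be used), so Ivy = yellow.
Alice, Liam, Kira share exactly the 3 values {orange, red, white}; by pigeonhole those values go to them, so strike orange, red, white from Erin.
Determined: Ivy=yellow, Bob=teal, Frank=green. The other people each still have more than one consistent value. That makes 3.

3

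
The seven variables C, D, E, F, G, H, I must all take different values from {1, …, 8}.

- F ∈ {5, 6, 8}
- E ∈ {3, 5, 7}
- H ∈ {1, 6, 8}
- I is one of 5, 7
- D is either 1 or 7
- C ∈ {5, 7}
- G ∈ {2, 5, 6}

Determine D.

The 7 variables together cover exactly {1, 2, 3, 5, 6, 7, 8} — 7 values for 7 variables — and 2 appears only in G's list, so G = 2.
The 6 still-open variables draw from only 6 values {1, 3, 5, 6, 7, 8}, so each is used; only E can be 3, hence E = 3.
C and I share exactly the 2 values {5, 7}; by pigeonhole those values go to them, so strike 5, 7 from D, F.
So D = 1.

1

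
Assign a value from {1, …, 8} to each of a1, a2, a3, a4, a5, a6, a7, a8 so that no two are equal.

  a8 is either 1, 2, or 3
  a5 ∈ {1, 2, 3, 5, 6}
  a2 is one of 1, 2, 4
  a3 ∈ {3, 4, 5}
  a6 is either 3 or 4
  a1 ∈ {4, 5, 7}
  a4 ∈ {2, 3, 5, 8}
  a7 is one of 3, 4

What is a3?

5

The 8 variables draw from only 8 values {1, 2, 3, 4, 5, 6, 7, 8}, so each is used; only a5 can be 6, hence a5 = 6.
Among the 7 still-open variables, 7 fits only a1 (and all 7 values in {1, 2, 3, 4, 5, 7, 8} must be used), so a1 = 7.
The 6 still-open variables together cover exactly {1, 2, 3, 4, 5, 8} — 6 values for 6 variables — and 8 appears only in a4's list, so a4 = 8.
The 5 still-open variables draw from only 5 values {1, 2, 3, 4, 5}, so each is used; only a3 can be 5, hence a3 = 5.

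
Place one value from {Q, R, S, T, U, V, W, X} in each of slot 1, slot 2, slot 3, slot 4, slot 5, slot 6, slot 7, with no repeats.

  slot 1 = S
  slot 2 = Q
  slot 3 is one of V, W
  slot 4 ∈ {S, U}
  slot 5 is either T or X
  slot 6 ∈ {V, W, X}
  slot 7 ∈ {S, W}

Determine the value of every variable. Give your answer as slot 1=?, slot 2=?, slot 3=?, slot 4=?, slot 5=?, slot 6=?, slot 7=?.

slot 1 has just one choice, so slot 1 = S. So slot 4, slot 7 can't be S.
slot 2 must be Q (only option left).
slot 4's domain is down to {U}, so slot 4 = U.
slot 7 must be W (only option left). Eliminate W elsewhere: slot 3, slot 6.
slot 3's domain is down to {V}, so slot 3 = V. Strike V from slot 6.
slot 6 must be X (only option left). Eliminate X elsewhere: slot 5.
That leaves slot 5 = T.

slot 1=S, slot 2=Q, slot 3=V, slot 4=U, slot 5=T, slot 6=X, slot 7=W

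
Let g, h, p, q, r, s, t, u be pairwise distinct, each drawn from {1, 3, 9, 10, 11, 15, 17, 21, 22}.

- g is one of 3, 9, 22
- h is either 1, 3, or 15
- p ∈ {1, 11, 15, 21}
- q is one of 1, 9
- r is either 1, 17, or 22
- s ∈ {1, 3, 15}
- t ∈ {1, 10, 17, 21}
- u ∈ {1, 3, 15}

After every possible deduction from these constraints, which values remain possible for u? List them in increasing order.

1, 3, 15

h, s, u between them cover only {1, 3, 15} — a naked triple. Remove those values from g, p, q, r, t.
q must be 9 (only option left). Remove 9 from g.
That leaves g = 22. Remove 22 from r.
r has just one choice, so r = 17. Strike 17 from t.
No further eliminations apply; u can still be any of 1, 3, 15.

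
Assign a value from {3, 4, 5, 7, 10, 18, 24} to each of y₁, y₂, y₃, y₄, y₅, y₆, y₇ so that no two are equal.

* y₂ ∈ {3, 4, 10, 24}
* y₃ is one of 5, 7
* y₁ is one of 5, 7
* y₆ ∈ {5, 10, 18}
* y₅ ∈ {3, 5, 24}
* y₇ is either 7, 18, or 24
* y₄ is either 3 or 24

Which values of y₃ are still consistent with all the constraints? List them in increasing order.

The 7 variables together cover exactly {3, 4, 5, 7, 10, 18, 24} — 7 values for 7 variables — and 4 appears only in y₂'s list, so y₂ = 4.
The 6 still-open variables together cover exactly {3, 5, 7, 10, 18, 24} — 6 values for 6 variables — and 10 appears only in y₆'s list, so y₆ = 10.
The 5 still-open variables draw from only 5 values {3, 5, 7, 18, 24}, so each is used; only y₇ can be 18, hence y₇ = 18.
y₁ and y₃ share exactly the 2 values {5, 7}; by pigeonhole those values go to them, so strike 5, 7 from y₅.
No further eliminations apply; y₃ can still be any of 5, 7.

5, 7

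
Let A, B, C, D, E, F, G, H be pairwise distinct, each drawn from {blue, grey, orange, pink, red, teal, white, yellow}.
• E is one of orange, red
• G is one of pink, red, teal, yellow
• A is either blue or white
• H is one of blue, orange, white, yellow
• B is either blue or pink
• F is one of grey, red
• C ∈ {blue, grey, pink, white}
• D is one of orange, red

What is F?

grey

The 8 variables together cover exactly {blue, grey, orange, pink, red, teal, white, yellow} — 8 values for 8 variables — and teal appears only in G's list, so G = teal.
The 7 still-open variables together cover exactly {blue, grey, orange, pink, red, white, yellow} — 7 values for 7 variables — and yellow appears only in H's list, so H = yellow.
D and E between them cover only {orange, red} — a naked pair. Remove those values from F.
So F = grey.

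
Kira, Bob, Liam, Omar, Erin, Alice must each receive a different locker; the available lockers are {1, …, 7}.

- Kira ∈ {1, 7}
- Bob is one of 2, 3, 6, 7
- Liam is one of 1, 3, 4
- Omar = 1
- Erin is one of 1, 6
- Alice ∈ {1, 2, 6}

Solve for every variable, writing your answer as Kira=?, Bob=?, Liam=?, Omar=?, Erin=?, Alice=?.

Omar's domain is down to {1}, so Omar = 1. Eliminate 1 elsewhere: Kira, Liam, Erin, Alice.
Erin must be 6 (only option left). Eliminate 6 elsewhere: Bob, Alice.
Alice has just one choice, so Alice = 2. Eliminate 2 elsewhere: Bob.
Kira must be 7 (only option left). Remove 7 from Bob.
That leaves Bob = 3. So Liam can't be 3.
Liam has just one choice, so Liam = 4.

Kira=7, Bob=3, Liam=4, Omar=1, Erin=6, Alice=2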